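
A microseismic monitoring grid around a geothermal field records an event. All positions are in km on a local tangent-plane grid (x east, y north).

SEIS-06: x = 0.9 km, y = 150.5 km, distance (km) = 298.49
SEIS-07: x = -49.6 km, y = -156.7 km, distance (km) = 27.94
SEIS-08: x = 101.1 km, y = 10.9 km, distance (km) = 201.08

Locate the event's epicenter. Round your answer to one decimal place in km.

Circle about each station: (x − 0.9)² + (y − 150.5)² = 298.49²; (x + 49.6)² + (y + 156.7)² = 27.94²; (x − 101.1)² + (y − 10.9)² = 201.08².
Subtracting the SEIS-06 equation from the SEIS-07 and SEIS-08 equations removes the quadratic terms:
-101.0 x − 614.4 y = 92679.63
200.4 x − 279.2 y = 36352.07
Solving the 2×2 system: x ≈ -23.4, y ≈ -147.0 km.

-23.4 km east, -147.0 km north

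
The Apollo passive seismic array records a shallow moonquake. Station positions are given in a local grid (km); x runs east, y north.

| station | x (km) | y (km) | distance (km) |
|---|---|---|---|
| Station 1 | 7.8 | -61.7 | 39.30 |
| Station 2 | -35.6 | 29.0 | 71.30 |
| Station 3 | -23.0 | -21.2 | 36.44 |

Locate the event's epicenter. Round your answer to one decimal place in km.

Circle about each station: (x − 7.8)² + (y + 61.7)² = 39.30²; (x + 35.6)² + (y − 29.0)² = 71.30²; (x + 23.0)² + (y + 21.2)² = 36.44².
Subtracting the Station 1 equation from the Station 2 and Station 3 equations removes the quadratic terms:
-86.8 x + 181.4 y = -5298.57
-61.6 x + 81.0 y = -2672.67
Solving the 2×2 system: x ≈ 13.4, y ≈ -22.8 km.
Check against Station 1 (with the unrounded x, y): √((x − 7.8)²+(y + 61.7)²) = 39.32 ≈ 39.30 km. ✓

(13.4, -22.8)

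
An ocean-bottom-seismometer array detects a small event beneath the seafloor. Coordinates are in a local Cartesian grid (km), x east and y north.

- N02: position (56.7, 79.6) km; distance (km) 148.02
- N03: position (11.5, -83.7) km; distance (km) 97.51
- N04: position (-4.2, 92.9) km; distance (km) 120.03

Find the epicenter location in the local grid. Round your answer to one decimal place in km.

(-57.4, -14.7)

Circle about each station: (x − 56.7)² + (y − 79.6)² = 148.02²; (x − 11.5)² + (y + 83.7)² = 97.51²; (x + 4.2)² + (y − 92.9)² = 120.03².
Subtracting pairs of circle equations eliminates x²+y² and gives linear equations (the radical axes):
-90.4 x − 326.6 y = 9988.61
-121.8 x + 26.6 y = 6599.72
Solving the 2×2 system: x ≈ -57.4, y ≈ -14.7 km.
Check against N02 (with the unrounded x, y): √((x − 56.7)²+(y − 79.6)²) = 148.02 ≈ 148.02 km. ✓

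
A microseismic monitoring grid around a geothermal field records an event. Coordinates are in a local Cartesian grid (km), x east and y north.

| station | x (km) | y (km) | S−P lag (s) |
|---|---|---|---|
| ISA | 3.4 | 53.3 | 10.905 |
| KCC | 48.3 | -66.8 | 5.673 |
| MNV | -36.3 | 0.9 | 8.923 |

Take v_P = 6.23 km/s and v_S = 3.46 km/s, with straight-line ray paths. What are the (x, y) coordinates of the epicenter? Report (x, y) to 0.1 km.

Distance from S−P lag: d = Δt · v_P v_S / (v_P − v_S) = Δt · (6.23·3.46)/(6.23−3.46) ≈ 7.7819·Δt.
So d_ISA = 84.86, d_KCC = 44.15, d_MNV = 69.44 km.
Circle about each station: (x − 3.4)² + (y − 53.3)² = 84.86²; (x − 48.3)² + (y + 66.8)² = 44.15²; (x + 36.3)² + (y − 0.9)² = 69.44².
Subtracting the ISA equation from the KCC and MNV equations removes the quadratic terms:
89.8 x − 240.2 y = 9194.68
-79.4 x − 104.8 y = 845.36
Solving the 2×2 system: x ≈ 26.7, y ≈ -28.3 km.

26.7 km east, -28.3 km north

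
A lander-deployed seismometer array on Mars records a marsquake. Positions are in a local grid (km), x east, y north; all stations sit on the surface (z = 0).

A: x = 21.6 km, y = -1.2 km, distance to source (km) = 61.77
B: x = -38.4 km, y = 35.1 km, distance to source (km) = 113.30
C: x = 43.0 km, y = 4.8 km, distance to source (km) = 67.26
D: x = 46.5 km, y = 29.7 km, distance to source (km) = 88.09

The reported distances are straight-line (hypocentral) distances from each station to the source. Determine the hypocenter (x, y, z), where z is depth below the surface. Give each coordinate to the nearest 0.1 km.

Each station gives a sphere (x−x_i)² + (y−y_i)² + z² = d_i² (stations at z=0).
Subtracting the A sphere from B and C: z² cancels, leaving linear equations in x and y:
-120.0 x + 72.6 y = -6782.79
42.8 x + 12.0 y = 695.67
Solving: x ≈ 29.006, y ≈ -45.483 km (keep extra digits for the depth step; rounded: 29.0, -45.5).
Then from the A sphere: z² = 61.77² − (x − 21.6)² − (y + 1.2)² with x = 29.006, y = -45.483, so z ≈ 42.423 ≈ 42.4 km.

x ≈ 29.0 km, y ≈ -45.5 km, depth ≈ 42.4 km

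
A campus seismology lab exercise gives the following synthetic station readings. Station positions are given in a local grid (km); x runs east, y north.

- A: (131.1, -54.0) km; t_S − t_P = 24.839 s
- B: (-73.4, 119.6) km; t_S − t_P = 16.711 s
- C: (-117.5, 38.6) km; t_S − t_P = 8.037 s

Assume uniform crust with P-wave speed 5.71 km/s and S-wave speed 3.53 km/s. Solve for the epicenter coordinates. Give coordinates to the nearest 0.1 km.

x ≈ -97.6 km, y ≈ -33.0 km

Distance from S−P lag: d = Δt · v_P v_S / (v_P − v_S) = Δt · (5.71·3.53)/(5.71−3.53) ≈ 9.2460·Δt.
So d_A = 229.66, d_B = 154.51, d_C = 74.31 km.
Circle about each station: (x − 131.1)² + (y + 54.0)² = 229.66²; (x + 73.4)² + (y − 119.6)² = 154.51²; (x + 117.5)² + (y − 38.6)² = 74.31².
Subtracting pairs of circle equations eliminates x²+y² and gives linear equations (the radical axes):
-409.0 x + 347.2 y = 28458.89
-497.2 x + 185.2 y = 42414.74
Solving the 2×2 system: x ≈ -97.6, y ≈ -33.0 km.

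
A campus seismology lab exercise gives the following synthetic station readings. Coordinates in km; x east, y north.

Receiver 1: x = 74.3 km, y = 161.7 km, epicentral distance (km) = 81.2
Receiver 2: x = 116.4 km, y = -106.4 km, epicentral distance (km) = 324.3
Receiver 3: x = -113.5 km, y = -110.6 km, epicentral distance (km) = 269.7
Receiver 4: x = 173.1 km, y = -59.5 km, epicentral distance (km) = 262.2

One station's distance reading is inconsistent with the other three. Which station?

Receiver 2

Solve using three stations at a time. Using Receiver 1, Receiver 3, Receiver 4 (subtract circle equations pairwise → linear system) gives (x, y) ≈ (-2.5, 135.2).
Distances from that point to each station vs reported:
  Receiver 1: calculated 81.2 vs reported 81.2 → residual 0.0 km
  Receiver 2: calculated 269.3 vs reported 324.3 → residual 55.0 km
  Receiver 3: calculated 269.7 vs reported 269.7 → residual 0.0 km
  Receiver 4: calculated 262.2 vs reported 262.2 → residual 0.0 km
Receiver 1, Receiver 3, Receiver 4 are mutually consistent (residuals ≈ 0); Receiver 2 is off by 55.0 km.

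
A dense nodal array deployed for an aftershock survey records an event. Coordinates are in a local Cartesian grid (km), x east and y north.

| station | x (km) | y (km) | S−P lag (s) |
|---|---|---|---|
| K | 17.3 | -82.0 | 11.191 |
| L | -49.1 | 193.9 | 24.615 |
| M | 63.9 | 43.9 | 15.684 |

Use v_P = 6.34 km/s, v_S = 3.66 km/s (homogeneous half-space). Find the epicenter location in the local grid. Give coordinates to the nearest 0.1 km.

(-56.4, -19.1)

Distance from S−P lag: d = Δt · v_P v_S / (v_P − v_S) = Δt · (6.34·3.66)/(6.34−3.66) ≈ 8.6584·Δt.
So d_K = 96.90, d_L = 213.13, d_M = 135.80 km.
Circle about each station: (x − 17.3)² + (y + 82.0)² = 96.90²; (x + 49.1)² + (y − 193.9)² = 213.13²; (x − 63.9)² + (y − 43.9)² = 135.80².
Subtracting pairs of circle equations eliminates x²+y² and gives linear equations (the radical axes):
-132.8 x + 551.8 y = -3050.06
93.2 x + 251.8 y = -10064.90
Solving the 2×2 system: x ≈ -56.4, y ≈ -19.1 km.
Check against K (with the unrounded x, y): √((x − 17.3)²+(y + 82.0)²) = 96.89 ≈ 96.90 km. ✓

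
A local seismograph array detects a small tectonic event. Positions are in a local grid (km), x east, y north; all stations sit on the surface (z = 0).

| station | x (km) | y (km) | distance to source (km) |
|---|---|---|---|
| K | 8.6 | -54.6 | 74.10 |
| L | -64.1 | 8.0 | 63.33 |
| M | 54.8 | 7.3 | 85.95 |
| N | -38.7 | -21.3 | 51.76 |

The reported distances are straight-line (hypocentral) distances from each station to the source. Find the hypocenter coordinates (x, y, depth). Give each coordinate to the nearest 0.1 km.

(-18.9, -1.2, 43.4)

Each station gives a sphere (x−x_i)² + (y−y_i)² + z² = d_i² (stations at z=0).
Subtracting the K sphere from L and M: z² cancels, leaving linear equations in x and y:
-145.4 x + 125.2 y = 2597.81
92.4 x + 123.8 y = -1895.38
Solving: x ≈ -18.902, y ≈ -1.202 km (keep extra digits for the depth step; rounded: -18.9, -1.2).
Then from the K sphere: z² = 74.10² − (x − 8.6)² − (y + 54.6)² with x = -18.902, y = -1.202, so z ≈ 43.395 ≈ 43.4 km.
Check against N (with the unrounded solution): distance 51.76 ≈ 51.76 km. ✓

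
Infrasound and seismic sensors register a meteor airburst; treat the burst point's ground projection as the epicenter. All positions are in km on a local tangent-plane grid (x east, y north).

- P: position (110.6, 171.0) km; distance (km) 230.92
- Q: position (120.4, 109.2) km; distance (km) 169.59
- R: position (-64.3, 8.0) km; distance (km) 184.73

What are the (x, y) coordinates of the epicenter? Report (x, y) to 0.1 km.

Circle about each station: (x − 110.6)² + (y − 171.0)² = 230.92²; (x − 120.4)² + (y − 109.2)² = 169.59²; (x + 64.3)² + (y − 8.0)² = 184.73².
Subtracting pairs of circle equations eliminates x²+y² and gives linear equations (the radical axes):
19.6 x − 123.6 y = 9510.72
-349.8 x − 326.0 y = -18076.00
Solving the 2×2 system: x ≈ 107.5, y ≈ -59.9 km.

(107.5, -59.9)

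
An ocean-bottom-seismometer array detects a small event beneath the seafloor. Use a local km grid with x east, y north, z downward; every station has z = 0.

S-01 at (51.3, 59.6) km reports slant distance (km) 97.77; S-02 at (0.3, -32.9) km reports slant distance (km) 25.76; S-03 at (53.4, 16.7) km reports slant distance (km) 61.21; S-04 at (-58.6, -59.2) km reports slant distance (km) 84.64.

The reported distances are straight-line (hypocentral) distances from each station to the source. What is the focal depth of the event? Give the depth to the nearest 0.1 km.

17.2 km

Each station gives a sphere (x−x_i)² + (y−y_i)² + z² = d_i² (stations at z=0).
Subtracting the S-01 sphere from S-02 and S-03: z² cancels, leaving linear equations in x and y:
-102.0 x − 185.0 y = 3794.05
4.2 x − 85.8 y = 2758.91
Solving: x ≈ 19.401, y ≈ -31.205 km (keep extra digits for the depth step; rounded: 19.4, -31.2).
Then from the S-01 sphere: z² = 97.77² − (x − 51.3)² − (y − 59.6)² with x = 19.401, y = -31.205, so z ≈ 17.201 ≈ 17.2 km.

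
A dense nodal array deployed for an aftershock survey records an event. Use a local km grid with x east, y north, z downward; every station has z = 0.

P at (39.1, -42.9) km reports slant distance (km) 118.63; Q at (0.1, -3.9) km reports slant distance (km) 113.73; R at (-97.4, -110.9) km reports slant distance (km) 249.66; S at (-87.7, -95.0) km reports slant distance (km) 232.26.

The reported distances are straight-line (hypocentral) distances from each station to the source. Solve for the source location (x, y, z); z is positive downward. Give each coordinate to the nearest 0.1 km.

Each station gives a sphere (x−x_i)² + (y−y_i)² + z² = d_i² (stations at z=0).
Subtracting the P sphere from Q and R: z² cancels, leaving linear equations in x and y:
-78.0 x + 78.0 y = -2215.44
-273.0 x − 136.0 y = -29840.69
Solving: x ≈ 82.405, y ≈ 54.002 km (keep extra digits for the depth step; rounded: 82.4, 54.0).
Then from the P sphere: z² = 118.63² − (x − 39.1)² − (y + 42.9)² with x = 82.405, y = 54.002, so z ≈ 52.988 ≈ 53.0 km.

x ≈ 82.4 km, y ≈ 54.0 km, depth ≈ 53.0 km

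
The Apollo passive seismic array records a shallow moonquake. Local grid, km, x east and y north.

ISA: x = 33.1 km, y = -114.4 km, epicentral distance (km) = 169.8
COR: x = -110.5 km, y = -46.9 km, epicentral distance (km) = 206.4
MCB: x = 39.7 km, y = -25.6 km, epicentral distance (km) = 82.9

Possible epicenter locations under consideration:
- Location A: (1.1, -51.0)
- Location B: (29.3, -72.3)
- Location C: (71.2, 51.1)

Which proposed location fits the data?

For each candidate, compare |candidate − station| to the reported distance:
Location A: residuals ISA 98.8, COR 94.7, MCB 36.7 → max 98.8 km
Location B: residuals ISA 127.5, COR 64.3, MCB 35.1 → max 127.5 km
Location C: residuals ISA 0.0, COR 0.0, MCB 0.0 → max 0.0 km
Only Location C has all residuals ≈ 0.

Location C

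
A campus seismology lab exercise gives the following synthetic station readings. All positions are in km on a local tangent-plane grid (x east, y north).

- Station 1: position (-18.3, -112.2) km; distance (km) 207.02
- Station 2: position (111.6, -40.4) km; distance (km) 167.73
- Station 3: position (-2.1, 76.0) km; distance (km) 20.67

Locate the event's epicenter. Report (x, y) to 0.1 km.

(9.8, 92.9)

Circle about each station: (x + 18.3)² + (y + 112.2)² = 207.02²; (x − 111.6)² + (y + 40.4)² = 167.73²; (x + 2.1)² + (y − 76.0)² = 20.67².
Subtracting pairs of circle equations eliminates x²+y² and gives linear equations (the radical axes):
259.8 x + 143.6 y = 15886.92
32.4 x + 376.4 y = 35286.71
Solving the 2×2 system: x ≈ 9.8, y ≈ 92.9 km.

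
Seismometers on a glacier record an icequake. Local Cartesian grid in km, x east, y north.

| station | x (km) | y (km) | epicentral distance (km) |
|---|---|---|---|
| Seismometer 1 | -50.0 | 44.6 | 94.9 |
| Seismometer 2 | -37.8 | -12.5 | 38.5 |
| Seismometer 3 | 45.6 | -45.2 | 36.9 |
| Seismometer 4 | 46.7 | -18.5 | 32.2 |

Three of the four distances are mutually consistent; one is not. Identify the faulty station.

Solve using three stations at a time. Using Seismometer 1, Seismometer 3, Seismometer 4 (subtract circle equations pairwise → linear system) gives (x, y) ≈ (15.1, -24.5).
Distances from that point to each station vs reported:
  Seismometer 1: calculated 94.9 vs reported 94.9 → residual 0.0 km
  Seismometer 2: calculated 54.2 vs reported 38.5 → residual 15.7 km
  Seismometer 3: calculated 36.9 vs reported 36.9 → residual 0.0 km
  Seismometer 4: calculated 32.2 vs reported 32.2 → residual 0.0 km
Seismometer 1, Seismometer 3, Seismometer 4 are mutually consistent (residuals ≈ 0); Seismometer 2 is off by 15.7 km.

Seismometer 2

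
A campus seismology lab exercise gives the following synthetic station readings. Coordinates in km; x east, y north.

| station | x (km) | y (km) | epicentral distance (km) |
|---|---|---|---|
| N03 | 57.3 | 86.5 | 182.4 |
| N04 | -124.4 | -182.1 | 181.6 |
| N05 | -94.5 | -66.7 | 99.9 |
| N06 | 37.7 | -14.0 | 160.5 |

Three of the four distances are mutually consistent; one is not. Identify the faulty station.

N04

Solve using three stations at a time. Using N03, N05, N06 (subtract circle equations pairwise → linear system) gives (x, y) ≈ (-116.5, 30.9).
Distances from that point to each station vs reported:
  N03: calculated 182.5 vs reported 182.4 → residual 0.1 km
  N04: calculated 213.1 vs reported 181.6 → residual 31.5 km
  N05: calculated 100.0 vs reported 99.9 → residual 0.1 km
  N06: calculated 160.6 vs reported 160.5 → residual 0.1 km
N03, N05, N06 are mutually consistent (residuals ≈ 0); N04 is off by 31.5 km.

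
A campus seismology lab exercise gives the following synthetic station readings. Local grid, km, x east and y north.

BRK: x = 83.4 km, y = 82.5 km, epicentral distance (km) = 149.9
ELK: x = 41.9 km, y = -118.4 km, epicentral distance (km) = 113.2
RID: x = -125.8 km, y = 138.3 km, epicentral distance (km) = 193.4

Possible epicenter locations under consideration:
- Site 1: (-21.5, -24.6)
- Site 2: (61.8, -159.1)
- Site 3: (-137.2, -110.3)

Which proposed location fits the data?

Site 1

For each candidate, compare |candidate − station| to the reported distance:
Site 1: residuals BRK 0.0, ELK 0.0, RID 0.0 → max 0.0 km
Site 2: residuals BRK 92.7, ELK 67.9, RID 158.2 → max 158.2 km
Site 3: residuals BRK 143.1, ELK 66.1, RID 55.5 → max 143.1 km
Only Site 1 has all residuals ≈ 0.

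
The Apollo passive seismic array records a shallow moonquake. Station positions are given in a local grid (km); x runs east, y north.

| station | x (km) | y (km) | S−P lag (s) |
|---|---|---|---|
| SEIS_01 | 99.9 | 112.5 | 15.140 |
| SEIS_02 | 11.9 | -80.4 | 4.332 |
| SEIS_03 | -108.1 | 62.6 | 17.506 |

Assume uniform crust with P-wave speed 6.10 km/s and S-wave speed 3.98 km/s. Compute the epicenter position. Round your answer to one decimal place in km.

Distance from S−P lag: d = Δt · v_P v_S / (v_P − v_S) = Δt · (6.10·3.98)/(6.10−3.98) ≈ 11.4519·Δt.
So d_SEIS_01 = 173.38, d_SEIS_02 = 49.61, d_SEIS_03 = 200.48 km.
Circle about each station: (x − 99.9)² + (y − 112.5)² = 173.38²; (x − 11.9)² + (y + 80.4)² = 49.61²; (x + 108.1)² + (y − 62.6)² = 200.48².
Subtracting pairs of circle equations eliminates x²+y² and gives linear equations (the radical axes):
-176.0 x − 385.8 y = 11568.98
-416.0 x − 99.8 y = -17163.50
Solving the 2×2 system: x ≈ 54.4, y ≈ -54.8 km.

54.4 km east, -54.8 km north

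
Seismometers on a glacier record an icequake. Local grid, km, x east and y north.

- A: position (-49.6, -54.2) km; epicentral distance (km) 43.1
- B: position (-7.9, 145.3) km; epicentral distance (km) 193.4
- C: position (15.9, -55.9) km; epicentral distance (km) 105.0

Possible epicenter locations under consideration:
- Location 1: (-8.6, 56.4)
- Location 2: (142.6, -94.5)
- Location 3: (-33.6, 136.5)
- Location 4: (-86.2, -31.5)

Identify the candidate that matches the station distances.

For each candidate, compare |candidate − station| to the reported distance:
Location 1: residuals A 74.9, B 104.5, C 9.9 → max 104.5 km
Location 2: residuals A 153.3, B 89.7, C 27.4 → max 153.3 km
Location 3: residuals A 148.3, B 166.2, C 93.7 → max 166.2 km
Location 4: residuals A 0.0, B 0.0, C 0.0 → max 0.0 km
Only Location 4 has all residuals ≈ 0.

Location 4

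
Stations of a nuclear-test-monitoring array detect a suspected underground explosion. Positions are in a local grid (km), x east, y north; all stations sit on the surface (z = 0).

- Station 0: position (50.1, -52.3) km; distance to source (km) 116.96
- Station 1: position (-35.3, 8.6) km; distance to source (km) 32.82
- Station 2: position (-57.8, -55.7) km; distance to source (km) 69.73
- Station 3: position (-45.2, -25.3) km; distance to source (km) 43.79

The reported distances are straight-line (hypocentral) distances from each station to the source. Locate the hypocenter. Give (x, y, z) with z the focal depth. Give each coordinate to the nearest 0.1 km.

Each station gives a sphere (x−x_i)² + (y−y_i)² + z² = d_i² (stations at z=0).
Subtracting the Station 0 sphere from Station 1 and Station 2: z² cancels, leaving linear equations in x and y:
-170.8 x + 121.8 y = 8677.24
-215.8 x − 6.8 y = 10015.40
Solving: x ≈ -46.596, y ≈ 5.900 km (keep extra digits for the depth step; rounded: -46.6, 5.9).
Then from the Station 0 sphere: z² = 116.96² − (x − 50.1)² − (y + 52.3)² with x = -46.596, y = 5.900, so z ≈ 30.697 ≈ 30.7 km.

(-46.6, 5.9, 30.7)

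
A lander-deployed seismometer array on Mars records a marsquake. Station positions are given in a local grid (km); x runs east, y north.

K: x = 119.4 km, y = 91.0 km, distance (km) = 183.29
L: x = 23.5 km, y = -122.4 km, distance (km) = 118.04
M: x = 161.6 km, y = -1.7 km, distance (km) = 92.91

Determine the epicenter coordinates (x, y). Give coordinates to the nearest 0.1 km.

(137.4, -91.4)

Circle about each station: (x − 119.4)² + (y − 91.0)² = 183.29²; (x − 23.5)² + (y + 122.4)² = 118.04²; (x − 161.6)² + (y + 1.7)² = 92.91².
Subtracting the K equation from the L and M equations removes the quadratic terms:
-191.8 x − 426.8 y = 12658.43
84.4 x − 185.4 y = 28543.05
Solving the 2×2 system: x ≈ 137.4, y ≈ -91.4 km.
Check against K (with the unrounded x, y): √((x − 119.4)²+(y − 91.0)²) = 183.29 ≈ 183.29 km. ✓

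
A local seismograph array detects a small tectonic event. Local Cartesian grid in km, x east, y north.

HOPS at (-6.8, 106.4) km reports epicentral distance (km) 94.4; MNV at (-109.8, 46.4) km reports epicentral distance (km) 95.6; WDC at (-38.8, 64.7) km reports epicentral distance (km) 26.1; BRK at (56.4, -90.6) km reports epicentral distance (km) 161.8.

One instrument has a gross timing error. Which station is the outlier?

Solve using three stations at a time. Using MNV, WDC, BRK (subtract circle equations pairwise → linear system) gives (x, y) ≈ (-14.5, 54.8).
Distances from that point to each station vs reported:
  HOPS: calculated 52.1 vs reported 94.4 → residual 42.3 km
  MNV: calculated 95.6 vs reported 95.6 → residual 0.0 km
  WDC: calculated 26.2 vs reported 26.1 → residual 0.1 km
  BRK: calculated 161.8 vs reported 161.8 → residual 0.0 km
MNV, WDC, BRK are mutually consistent (residuals ≈ 0); HOPS is off by 42.3 km.

HOPS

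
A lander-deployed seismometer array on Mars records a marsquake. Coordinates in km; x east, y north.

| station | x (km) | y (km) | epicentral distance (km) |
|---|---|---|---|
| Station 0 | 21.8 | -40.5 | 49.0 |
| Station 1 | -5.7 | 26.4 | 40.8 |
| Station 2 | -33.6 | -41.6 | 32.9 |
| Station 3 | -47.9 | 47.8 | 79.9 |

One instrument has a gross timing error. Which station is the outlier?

Station 3

Solve using three stations at a time. Using Station 0, Station 1, Station 2 (subtract circle equations pairwise → linear system) gives (x, y) ≈ (-18.4, -12.4).
Distances from that point to each station vs reported:
  Station 0: calculated 49.0 vs reported 49.0 → residual 0.0 km
  Station 1: calculated 40.8 vs reported 40.8 → residual 0.0 km
  Station 2: calculated 32.9 vs reported 32.9 → residual 0.0 km
  Station 3: calculated 67.1 vs reported 79.9 → residual 12.8 km
Station 0, Station 1, Station 2 are mutually consistent (residuals ≈ 0); Station 3 is off by 12.8 km.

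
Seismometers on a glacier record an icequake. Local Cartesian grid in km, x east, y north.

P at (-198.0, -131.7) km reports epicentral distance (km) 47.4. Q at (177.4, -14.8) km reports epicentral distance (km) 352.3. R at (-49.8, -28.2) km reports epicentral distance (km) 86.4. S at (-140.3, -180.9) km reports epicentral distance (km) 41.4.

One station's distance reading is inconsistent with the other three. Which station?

Solve using three stations at a time. Using P, Q, S (subtract circle equations pairwise → linear system) gives (x, y) ≈ (-151.5, -141.0).
Distances from that point to each station vs reported:
  P: calculated 47.4 vs reported 47.4 → residual 0.0 km
  Q: calculated 352.3 vs reported 352.3 → residual 0.0 km
  R: calculated 151.9 vs reported 86.4 → residual 65.5 km
  S: calculated 41.4 vs reported 41.4 → residual 0.0 km
P, Q, S are mutually consistent (residuals ≈ 0); R is off by 65.5 km.

R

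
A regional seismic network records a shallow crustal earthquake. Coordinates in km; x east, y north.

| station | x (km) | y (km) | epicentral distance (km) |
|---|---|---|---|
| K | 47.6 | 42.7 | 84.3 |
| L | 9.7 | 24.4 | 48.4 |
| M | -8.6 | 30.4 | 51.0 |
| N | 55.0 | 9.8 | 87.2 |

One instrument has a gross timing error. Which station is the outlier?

Solve using three stations at a time. Using K, L, M (subtract circle equations pairwise → linear system) gives (x, y) ≈ (-8.1, -20.5).
Distances from that point to each station vs reported:
  K: calculated 84.2 vs reported 84.3 → residual 0.1 km
  L: calculated 48.3 vs reported 48.4 → residual 0.1 km
  M: calculated 50.9 vs reported 51.0 → residual 0.1 km
  N: calculated 70.0 vs reported 87.2 → residual 17.2 km
K, L, M are mutually consistent (residuals ≈ 0); N is off by 17.2 km.

N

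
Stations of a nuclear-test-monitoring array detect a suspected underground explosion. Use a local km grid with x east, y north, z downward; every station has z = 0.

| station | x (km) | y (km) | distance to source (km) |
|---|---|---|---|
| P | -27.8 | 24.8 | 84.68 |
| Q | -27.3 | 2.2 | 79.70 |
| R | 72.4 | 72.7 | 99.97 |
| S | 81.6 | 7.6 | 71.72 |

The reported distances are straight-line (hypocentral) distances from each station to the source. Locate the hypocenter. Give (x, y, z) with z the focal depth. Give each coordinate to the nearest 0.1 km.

x ≈ 33.1 km, y ≈ -3.3 km, depth ≈ 51.7 km

Each station gives a sphere (x−x_i)² + (y−y_i)² + z² = d_i² (stations at z=0).
Subtracting the P sphere from Q and R: z² cancels, leaving linear equations in x and y:
1.0 x − 45.2 y = 180.86
200.4 x + 95.8 y = 6315.87
Solving: x ≈ 33.079, y ≈ -3.270 km (keep extra digits for the depth step; rounded: 33.1, -3.3).
Then from the P sphere: z² = 84.68² − (x + 27.8)² − (y − 24.8)² with x = 33.079, y = -3.270, so z ≈ 51.735 ≈ 51.7 km.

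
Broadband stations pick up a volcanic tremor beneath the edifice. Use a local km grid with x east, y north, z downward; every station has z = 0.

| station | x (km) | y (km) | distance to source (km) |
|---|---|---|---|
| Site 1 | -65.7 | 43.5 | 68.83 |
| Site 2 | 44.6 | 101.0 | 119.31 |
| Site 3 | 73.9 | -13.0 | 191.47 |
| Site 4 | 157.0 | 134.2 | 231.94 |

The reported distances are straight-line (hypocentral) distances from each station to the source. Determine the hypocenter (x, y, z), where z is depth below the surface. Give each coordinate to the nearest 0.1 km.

Each station gives a sphere (x−x_i)² + (y−y_i)² + z² = d_i² (stations at z=0).
Subtracting the Site 1 sphere from Site 2 and Site 3: z² cancels, leaving linear equations in x and y:
220.6 x + 115.0 y = -3515.89
279.2 x − 113.0 y = -32501.72
Solving: x ≈ -72.498, y ≈ 108.498 km (keep extra digits for the depth step; rounded: -72.5, 108.5).
Then from the Site 1 sphere: z² = 68.83² − (x + 65.7)² − (y − 43.5)² with x = -72.498, y = 108.498, so z ≈ 21.601 ≈ 21.6 km.

x ≈ -72.5 km, y ≈ 108.5 km, depth ≈ 21.6 km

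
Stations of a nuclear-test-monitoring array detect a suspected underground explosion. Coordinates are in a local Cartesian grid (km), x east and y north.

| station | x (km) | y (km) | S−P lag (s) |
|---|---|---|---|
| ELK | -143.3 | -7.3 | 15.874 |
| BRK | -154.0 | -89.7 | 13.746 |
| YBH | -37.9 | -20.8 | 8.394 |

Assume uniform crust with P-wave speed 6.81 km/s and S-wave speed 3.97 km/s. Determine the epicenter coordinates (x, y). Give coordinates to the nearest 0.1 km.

Distance from S−P lag: d = Δt · v_P v_S / (v_P − v_S) = Δt · (6.81·3.97)/(6.81−3.97) ≈ 9.5196·Δt.
So d_ELK = 151.11, d_BRK = 130.86, d_YBH = 79.91 km.
Circle about each station: (x + 143.3)² + (y + 7.3)² = 151.11²; (x + 154.0)² + (y + 89.7)² = 130.86²; (x + 37.9)² + (y + 20.8)² = 79.91².
Subtracting the ELK equation from the BRK and YBH equations removes the quadratic terms:
-21.4 x − 164.8 y = 16883.80
210.8 x − 27.0 y = -2270.51
Solving the 2×2 system: x ≈ -23.5, y ≈ -99.4 km.
Check against ELK (with the unrounded x, y): √((x + 143.3)²+(y + 7.3)²) = 151.11 ≈ 151.11 km. ✓

-23.5 km east, -99.4 km north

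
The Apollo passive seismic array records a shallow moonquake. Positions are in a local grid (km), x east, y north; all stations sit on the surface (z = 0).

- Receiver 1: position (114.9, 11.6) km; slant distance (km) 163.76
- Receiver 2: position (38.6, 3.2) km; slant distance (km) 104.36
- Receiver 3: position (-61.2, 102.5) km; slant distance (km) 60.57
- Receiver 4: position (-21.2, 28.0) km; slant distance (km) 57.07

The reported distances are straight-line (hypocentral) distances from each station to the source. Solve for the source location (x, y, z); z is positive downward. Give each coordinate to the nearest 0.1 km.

(-34.1, 66.3, 40.3)

Each station gives a sphere (x−x_i)² + (y−y_i)² + z² = d_i² (stations at z=0).
Subtracting the Receiver 1 sphere from Receiver 2 and Receiver 3: z² cancels, leaving linear equations in x and y:
-152.6 x − 16.8 y = 4089.96
-352.2 x + 181.8 y = 24063.73
Solving: x ≈ -34.101, y ≈ 66.300 km (keep extra digits for the depth step; rounded: -34.1, 66.3).
Then from the Receiver 1 sphere: z² = 163.76² − (x − 114.9)² − (y − 11.6)² with x = -34.101, y = 66.300, so z ≈ 40.298 ≈ 40.3 km.
Check against Receiver 4 (with the unrounded solution): distance 57.07 ≈ 57.07 km. ✓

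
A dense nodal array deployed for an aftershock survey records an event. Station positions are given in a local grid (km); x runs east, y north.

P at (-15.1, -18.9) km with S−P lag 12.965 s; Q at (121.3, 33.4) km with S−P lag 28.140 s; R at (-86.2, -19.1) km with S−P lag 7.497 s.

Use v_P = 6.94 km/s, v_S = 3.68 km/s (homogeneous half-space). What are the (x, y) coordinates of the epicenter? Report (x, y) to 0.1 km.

-99.1 km east, 38.2 km north

Distance from S−P lag: d = Δt · v_P v_S / (v_P − v_S) = Δt · (6.94·3.68)/(6.94−3.68) ≈ 7.8341·Δt.
So d_P = 101.57, d_Q = 220.45, d_R = 58.73 km.
Circle about each station: (x + 15.1)² + (y + 18.9)² = 101.57²; (x − 121.3)² + (y − 33.4)² = 220.45²; (x + 86.2)² + (y + 19.1)² = 58.73².
Subtracting the P equation from the Q and R equations removes the quadratic terms:
272.8 x + 104.6 y = -23037.71
-142.2 x − 0.4 y = 14077.28
Solving the 2×2 system: x ≈ -99.1, y ≈ 38.2 km.
Check against P (with the unrounded x, y): √((x + 15.1)²+(y + 18.9)²) = 101.58 ≈ 101.57 km. ✓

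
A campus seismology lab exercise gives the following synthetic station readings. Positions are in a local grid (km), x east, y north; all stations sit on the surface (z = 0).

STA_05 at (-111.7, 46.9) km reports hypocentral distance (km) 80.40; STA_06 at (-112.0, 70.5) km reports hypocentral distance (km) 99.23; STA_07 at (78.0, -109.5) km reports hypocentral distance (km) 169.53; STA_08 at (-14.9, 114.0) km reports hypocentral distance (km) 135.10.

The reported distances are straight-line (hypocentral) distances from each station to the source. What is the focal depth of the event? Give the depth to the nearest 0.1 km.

z ≈ 16.6 km

Each station gives a sphere (x−x_i)² + (y−y_i)² + z² = d_i² (stations at z=0).
Subtracting the STA_05 sphere from STA_06 and STA_07: z² cancels, leaving linear equations in x and y:
-0.6 x + 47.2 y = -544.68
379.4 x − 312.8 y = -18878.51
Solving: x ≈ -59.901, y ≈ -12.301 km (keep extra digits for the depth step; rounded: -59.9, -12.3).
Then from the STA_05 sphere: z² = 80.40² − (x + 111.7)² − (y − 46.9)² with x = -59.901, y = -12.301, so z ≈ 16.621 ≈ 16.6 km.
Check against STA_08 (with the unrounded solution): distance 135.10 ≈ 135.10 km. ✓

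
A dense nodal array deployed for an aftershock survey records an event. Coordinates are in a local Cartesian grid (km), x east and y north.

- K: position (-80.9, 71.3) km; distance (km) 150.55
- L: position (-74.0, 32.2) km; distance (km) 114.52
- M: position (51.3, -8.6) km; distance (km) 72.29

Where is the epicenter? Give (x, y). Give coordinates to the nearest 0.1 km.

Circle about each station: (x + 80.9)² + (y − 71.3)² = 150.55²; (x + 74.0)² + (y − 32.2)² = 114.52²; (x − 51.3)² + (y + 8.6)² = 72.29².
Subtracting the K equation from the L and M equations removes the quadratic terms:
13.8 x − 78.2 y = 4434.81
264.4 x − 159.8 y = 8516.61
Solving the 2×2 system: x ≈ -2.3, y ≈ -57.1 km.

-2.3 km east, -57.1 km north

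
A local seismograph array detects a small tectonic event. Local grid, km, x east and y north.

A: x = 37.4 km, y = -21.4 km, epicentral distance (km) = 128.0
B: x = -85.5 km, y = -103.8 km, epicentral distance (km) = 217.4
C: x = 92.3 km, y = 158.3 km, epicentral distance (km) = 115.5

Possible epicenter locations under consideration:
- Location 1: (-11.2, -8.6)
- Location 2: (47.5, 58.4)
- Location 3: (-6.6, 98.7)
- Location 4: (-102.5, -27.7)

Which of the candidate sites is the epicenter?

Location 3

For each candidate, compare |candidate − station| to the reported distance:
Location 1: residuals A 77.7, B 96.6, C 80.9 → max 96.6 km
Location 2: residuals A 47.6, B 7.6, C 6.0 → max 47.6 km
Location 3: residuals A 0.1, B 0.1, C 0.0 → max 0.1 km
Location 4: residuals A 12.0, B 139.4, C 153.8 → max 153.8 km
Only Location 3 has all residuals ≈ 0.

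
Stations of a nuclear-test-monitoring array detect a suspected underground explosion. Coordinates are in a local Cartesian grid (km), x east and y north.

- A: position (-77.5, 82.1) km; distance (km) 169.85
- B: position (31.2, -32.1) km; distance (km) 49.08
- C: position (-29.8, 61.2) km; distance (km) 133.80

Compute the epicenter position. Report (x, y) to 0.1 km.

Circle about each station: (x + 77.5)² + (y − 82.1)² = 169.85²; (x − 31.2)² + (y + 32.1)² = 49.08²; (x + 29.8)² + (y − 61.2)² = 133.80².
Subtracting the A equation from the B and C equations removes the quadratic terms:
217.4 x − 228.4 y = 15697.37
95.4 x − 41.8 y = 2833.40
Solving the 2×2 system: x ≈ -0.7, y ≈ -69.4 km.

x ≈ -0.7 km, y ≈ -69.4 km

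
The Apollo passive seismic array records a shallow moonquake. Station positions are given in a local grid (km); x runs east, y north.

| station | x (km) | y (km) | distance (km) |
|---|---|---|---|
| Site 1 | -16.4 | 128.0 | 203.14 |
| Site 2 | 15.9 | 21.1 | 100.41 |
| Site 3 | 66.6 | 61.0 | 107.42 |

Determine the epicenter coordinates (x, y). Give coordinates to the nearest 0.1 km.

Circle about each station: (x + 16.4)² + (y − 128.0)² = 203.14²; (x − 15.9)² + (y − 21.1)² = 100.41²; (x − 66.6)² + (y − 61.0)² = 107.42².
Subtracting the Site 1 equation from the Site 2 and Site 3 equations removes the quadratic terms:
64.6 x − 213.8 y = 15228.75
166.0 x − 134.0 y = 21230.40
Solving the 2×2 system: x ≈ 93.1, y ≈ -43.1 km.

(93.1, -43.1)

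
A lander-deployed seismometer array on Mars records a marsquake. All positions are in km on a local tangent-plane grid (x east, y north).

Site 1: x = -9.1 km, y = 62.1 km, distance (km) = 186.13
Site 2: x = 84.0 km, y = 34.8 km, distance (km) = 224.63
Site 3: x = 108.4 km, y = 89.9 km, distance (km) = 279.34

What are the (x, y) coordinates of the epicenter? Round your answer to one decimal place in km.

-92.3 km east, -104.4 km north

Circle about each station: (x + 9.1)² + (y − 62.1)² = 186.13²; (x − 84.0)² + (y − 34.8)² = 224.63²; (x − 108.4)² + (y − 89.9)² = 279.34².
Subtracting the Site 1 equation from the Site 2 and Site 3 equations removes the quadratic terms:
186.2 x − 54.6 y = -11486.44
235.0 x + 55.6 y = -27493.11
Solving the 2×2 system: x ≈ -92.3, y ≈ -104.4 km.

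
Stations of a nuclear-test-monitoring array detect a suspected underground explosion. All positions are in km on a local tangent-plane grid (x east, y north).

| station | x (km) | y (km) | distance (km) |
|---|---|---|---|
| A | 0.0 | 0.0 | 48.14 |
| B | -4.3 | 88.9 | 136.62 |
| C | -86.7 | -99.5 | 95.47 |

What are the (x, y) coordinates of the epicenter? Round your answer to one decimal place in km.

Circle about each station: x² + y² = 48.14²; (x + 4.3)² + (y − 88.9)² = 136.62²; (x + 86.7)² + (y + 99.5)² = 95.47².
Subtracting the A equation from the B and C equations removes the quadratic terms:
-8.6 x + 177.8 y = -8425.86
-173.4 x − 199.0 y = 10620.08
Solving the 2×2 system: x ≈ -6.5, y ≈ -47.7 km.

(-6.5, -47.7)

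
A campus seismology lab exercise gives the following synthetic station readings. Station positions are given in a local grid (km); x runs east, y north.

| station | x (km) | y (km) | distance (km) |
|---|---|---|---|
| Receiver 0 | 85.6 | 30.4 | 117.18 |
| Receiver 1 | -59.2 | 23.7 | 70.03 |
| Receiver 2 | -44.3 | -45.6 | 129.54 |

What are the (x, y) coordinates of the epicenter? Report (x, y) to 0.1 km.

Circle about each station: (x − 85.6)² + (y − 30.4)² = 117.18²; (x + 59.2)² + (y − 23.7)² = 70.03²; (x + 44.3)² + (y + 45.6)² = 129.54².
Subtracting the Receiver 0 equation from the Receiver 1 and Receiver 2 equations removes the quadratic terms:
-289.6 x − 13.4 y = 4641.76
-259.8 x − 152.0 y = -7259.13
Solving the 2×2 system: x ≈ -19.8, y ≈ 81.6 km.
Check against Receiver 0 (with the unrounded x, y): √((x − 85.6)²+(y − 30.4)²) = 117.18 ≈ 117.18 km. ✓

(-19.8, 81.6)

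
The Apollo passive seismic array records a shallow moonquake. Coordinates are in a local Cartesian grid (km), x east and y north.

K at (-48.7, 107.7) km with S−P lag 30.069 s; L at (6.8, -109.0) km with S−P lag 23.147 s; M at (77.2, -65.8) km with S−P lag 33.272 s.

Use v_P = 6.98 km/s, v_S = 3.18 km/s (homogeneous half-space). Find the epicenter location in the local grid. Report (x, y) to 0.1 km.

Distance from S−P lag: d = Δt · v_P v_S / (v_P − v_S) = Δt · (6.98·3.18)/(6.98−3.18) ≈ 5.8412·Δt.
So d_K = 175.64, d_L = 135.21, d_M = 194.35 km.
Circle about each station: (x + 48.7)² + (y − 107.7)² = 175.64²; (x − 6.8)² + (y + 109.0)² = 135.21²; (x − 77.2)² + (y + 65.8)² = 194.35².
Subtracting the K equation from the L and M equations removes the quadratic terms:
111.0 x − 433.4 y = 10523.93
251.8 x − 347.0 y = -10604.01
Solving the 2×2 system: x ≈ -116.8, y ≈ -54.2 km.

x ≈ -116.8 km, y ≈ -54.2 km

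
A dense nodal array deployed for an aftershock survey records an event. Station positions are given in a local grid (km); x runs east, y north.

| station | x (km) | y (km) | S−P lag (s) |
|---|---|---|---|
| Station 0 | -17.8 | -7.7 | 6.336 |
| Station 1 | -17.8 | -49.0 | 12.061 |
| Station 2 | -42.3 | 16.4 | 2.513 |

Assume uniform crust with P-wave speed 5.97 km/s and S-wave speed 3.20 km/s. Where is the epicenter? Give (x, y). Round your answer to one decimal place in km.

(-35.4, 32.3)

Distance from S−P lag: d = Δt · v_P v_S / (v_P − v_S) = Δt · (5.97·3.20)/(5.97−3.20) ≈ 6.8968·Δt.
So d_Station 0 = 43.70, d_Station 1 = 83.18, d_Station 2 = 17.33 km.
Circle about each station: (x + 17.8)² + (y + 7.7)² = 43.70²; (x + 17.8)² + (y + 49.0)² = 83.18²; (x + 42.3)² + (y − 16.4)² = 17.33².
Subtracting pairs of circle equations eliminates x²+y² and gives linear equations (the radical axes):
0.0 x − 82.6 y = -2667.51
-49.0 x + 48.2 y = 3291.48
Solving the 2×2 system: x ≈ -35.4, y ≈ 32.3 km.
Check against Station 0 (with the unrounded x, y): √((x + 17.8)²+(y + 7.7)²) = 43.70 ≈ 43.70 km. ✓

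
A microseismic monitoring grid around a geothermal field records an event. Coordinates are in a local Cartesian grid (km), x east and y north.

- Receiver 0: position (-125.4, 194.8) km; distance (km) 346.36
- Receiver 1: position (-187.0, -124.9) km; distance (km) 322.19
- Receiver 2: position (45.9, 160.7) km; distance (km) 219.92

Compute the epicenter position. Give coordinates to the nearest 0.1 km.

(125.0, -44.5)

Circle about each station: (x + 125.4)² + (y − 194.8)² = 346.36²; (x + 187.0)² + (y + 124.9)² = 322.19²; (x − 45.9)² + (y − 160.7)² = 219.92².
Subtracting pairs of circle equations eliminates x²+y² and gives linear equations (the radical axes):
-123.2 x − 639.4 y = 13055.66
342.6 x − 68.2 y = 45859.54
Solving the 2×2 system: x ≈ 125.0, y ≈ -44.5 km.
Check against Receiver 0 (with the unrounded x, y): √((x + 125.4)²+(y − 194.8)²) = 346.36 ≈ 346.36 km. ✓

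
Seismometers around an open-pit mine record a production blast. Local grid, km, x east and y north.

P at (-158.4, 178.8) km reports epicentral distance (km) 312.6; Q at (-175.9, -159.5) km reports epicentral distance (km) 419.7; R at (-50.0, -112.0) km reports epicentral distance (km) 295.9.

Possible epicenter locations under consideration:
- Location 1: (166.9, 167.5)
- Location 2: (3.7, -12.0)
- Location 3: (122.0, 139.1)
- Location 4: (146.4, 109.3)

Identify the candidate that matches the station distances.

For each candidate, compare |candidate − station| to the reported distance:
Location 1: residuals P 12.9, Q 54.1, R 57.9 → max 57.9 km
Location 2: residuals P 62.2, Q 187.3, R 182.4 → max 187.3 km
Location 3: residuals P 29.4, Q 2.1, R 8.5 → max 29.4 km
Location 4: residuals P 0.0, Q 0.0, R 0.0 → max 0.0 km
Only Location 4 has all residuals ≈ 0.

Location 4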